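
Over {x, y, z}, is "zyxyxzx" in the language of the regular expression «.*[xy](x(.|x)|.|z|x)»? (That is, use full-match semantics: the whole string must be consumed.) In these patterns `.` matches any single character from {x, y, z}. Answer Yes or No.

No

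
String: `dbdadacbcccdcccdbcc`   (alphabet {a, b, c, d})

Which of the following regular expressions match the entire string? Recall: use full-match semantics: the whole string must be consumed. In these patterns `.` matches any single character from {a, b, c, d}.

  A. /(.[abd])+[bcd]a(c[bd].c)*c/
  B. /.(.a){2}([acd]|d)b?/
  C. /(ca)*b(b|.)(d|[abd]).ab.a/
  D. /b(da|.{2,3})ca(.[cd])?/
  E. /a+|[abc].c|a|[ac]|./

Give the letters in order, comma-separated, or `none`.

A

A → match
B → no match
C → no match — must end with `a`
D → no match — must start with `b`
E → no match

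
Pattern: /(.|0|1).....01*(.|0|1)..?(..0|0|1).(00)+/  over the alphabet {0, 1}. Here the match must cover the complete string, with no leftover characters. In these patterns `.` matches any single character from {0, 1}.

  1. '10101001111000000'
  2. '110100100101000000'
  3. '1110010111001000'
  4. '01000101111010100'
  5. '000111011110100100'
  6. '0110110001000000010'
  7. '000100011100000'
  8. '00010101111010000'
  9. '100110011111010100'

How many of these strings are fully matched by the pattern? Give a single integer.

7

1 → match
2 → no match
3 → match
4 → match
5 → match
6 → no match — must end with '00'
7 → match
8 → match
9 → match
Total matched: 7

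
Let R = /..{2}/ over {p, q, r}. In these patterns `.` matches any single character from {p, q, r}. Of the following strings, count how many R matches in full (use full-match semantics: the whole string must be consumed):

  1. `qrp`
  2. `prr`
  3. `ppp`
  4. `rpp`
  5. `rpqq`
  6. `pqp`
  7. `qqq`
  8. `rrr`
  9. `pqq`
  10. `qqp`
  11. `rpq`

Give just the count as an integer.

1. `qrp` → match
2. `prr` → match
3. `ppp` → match
4. `rpp` → match
5. `rpqq` → no match
6. `pqp` → match
7. `qqq` → match
8. `rrr` → match
9. `pqq` → match
10. `qqp` → match
11. `rpq` → match
Total matched: 10

10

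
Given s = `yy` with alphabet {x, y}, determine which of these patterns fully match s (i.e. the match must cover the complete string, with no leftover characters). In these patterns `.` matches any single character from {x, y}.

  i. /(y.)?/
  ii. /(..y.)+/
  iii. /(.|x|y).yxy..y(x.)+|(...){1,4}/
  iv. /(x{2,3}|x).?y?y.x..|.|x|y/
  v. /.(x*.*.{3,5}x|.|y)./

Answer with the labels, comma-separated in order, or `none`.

i

i → match
ii → no match
iii → no match
iv → no match
v → no match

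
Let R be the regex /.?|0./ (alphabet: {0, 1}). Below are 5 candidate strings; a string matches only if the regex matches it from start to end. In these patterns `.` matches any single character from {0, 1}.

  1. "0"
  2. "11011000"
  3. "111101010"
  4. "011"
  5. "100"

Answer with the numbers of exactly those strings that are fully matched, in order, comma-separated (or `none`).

1

1 → match
2 → no match
3 → no match
4 → no match
5 → no match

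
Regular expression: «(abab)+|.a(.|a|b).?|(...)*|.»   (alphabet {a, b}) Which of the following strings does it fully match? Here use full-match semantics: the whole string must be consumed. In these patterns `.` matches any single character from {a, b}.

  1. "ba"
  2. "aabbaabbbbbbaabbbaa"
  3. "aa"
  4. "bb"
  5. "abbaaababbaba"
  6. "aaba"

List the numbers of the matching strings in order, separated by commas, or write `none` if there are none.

6

1 → no match
2 → no match
3 → no match
4 → no match
5 → no match
6 → match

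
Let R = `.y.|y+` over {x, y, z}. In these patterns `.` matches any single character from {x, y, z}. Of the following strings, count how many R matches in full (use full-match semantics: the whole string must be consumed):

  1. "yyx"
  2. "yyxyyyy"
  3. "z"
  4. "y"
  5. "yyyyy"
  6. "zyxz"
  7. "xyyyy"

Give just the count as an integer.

1 → match
2 → no match
3 → no match
4 → match
5 → match
6 → no match
7 → no match
Total matched: 3

3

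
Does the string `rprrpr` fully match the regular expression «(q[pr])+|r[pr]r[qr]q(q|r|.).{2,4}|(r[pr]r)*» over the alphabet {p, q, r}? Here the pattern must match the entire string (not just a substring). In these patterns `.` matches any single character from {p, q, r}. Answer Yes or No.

Yes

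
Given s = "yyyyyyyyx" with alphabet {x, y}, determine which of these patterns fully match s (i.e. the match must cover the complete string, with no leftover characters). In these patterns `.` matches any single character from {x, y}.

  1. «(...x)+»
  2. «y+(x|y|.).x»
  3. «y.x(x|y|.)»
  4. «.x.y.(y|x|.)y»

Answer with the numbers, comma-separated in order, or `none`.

2

1 → no match
2 → match
3 → no match
4 → no match — must end with "y"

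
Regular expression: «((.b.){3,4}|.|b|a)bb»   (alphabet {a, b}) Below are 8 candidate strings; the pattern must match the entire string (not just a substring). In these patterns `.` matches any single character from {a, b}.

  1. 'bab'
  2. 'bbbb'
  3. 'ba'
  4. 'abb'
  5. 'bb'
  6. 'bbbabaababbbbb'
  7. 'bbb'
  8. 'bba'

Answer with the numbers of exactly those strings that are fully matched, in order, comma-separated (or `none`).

1 → no match — must end with 'bb'
2 → no match
3 → no match — must end with 'bb'
4 → match
5 → no match
6 → match
7 → match
8 → no match — must end with 'bb'

4, 6, 7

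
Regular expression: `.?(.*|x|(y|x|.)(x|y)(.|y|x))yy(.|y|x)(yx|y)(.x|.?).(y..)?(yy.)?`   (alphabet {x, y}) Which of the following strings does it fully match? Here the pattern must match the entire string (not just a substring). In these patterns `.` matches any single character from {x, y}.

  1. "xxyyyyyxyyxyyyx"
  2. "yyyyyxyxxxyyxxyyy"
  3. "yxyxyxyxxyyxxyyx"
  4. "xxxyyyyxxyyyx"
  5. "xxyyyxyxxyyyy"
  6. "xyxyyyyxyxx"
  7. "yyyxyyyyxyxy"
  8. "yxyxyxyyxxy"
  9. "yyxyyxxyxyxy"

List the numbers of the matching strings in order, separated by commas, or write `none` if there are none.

1 → match
2 → match
3 → no match
4 → match
5 → match
6. "xyxyyyyxyxx" → match
7. "yyyxyyyyxyxy" → match
8. "yxyxyxyyxxy" → no match
9. "yyxyyxxyxyxy" → no match

1, 2, 4, 5, 6, 7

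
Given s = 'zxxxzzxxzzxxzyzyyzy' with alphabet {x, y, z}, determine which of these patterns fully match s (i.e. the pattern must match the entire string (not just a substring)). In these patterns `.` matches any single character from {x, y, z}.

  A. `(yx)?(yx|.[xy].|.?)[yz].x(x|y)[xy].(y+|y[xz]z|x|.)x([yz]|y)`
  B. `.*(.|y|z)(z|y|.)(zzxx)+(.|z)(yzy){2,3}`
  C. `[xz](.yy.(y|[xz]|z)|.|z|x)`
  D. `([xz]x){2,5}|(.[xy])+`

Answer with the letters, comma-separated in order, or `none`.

A → no match
B → match
C → no match
D → no match

B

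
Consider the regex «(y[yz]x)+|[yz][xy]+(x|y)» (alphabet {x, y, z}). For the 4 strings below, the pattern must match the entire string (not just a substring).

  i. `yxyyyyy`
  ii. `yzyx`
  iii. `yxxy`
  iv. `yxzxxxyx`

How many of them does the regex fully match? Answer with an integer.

2

i. `yxyyyyy` → match
ii. `yzyx` → no match
iii. `yxxy` → match
iv. `yxzxxxyx` → no match
Total matched: 2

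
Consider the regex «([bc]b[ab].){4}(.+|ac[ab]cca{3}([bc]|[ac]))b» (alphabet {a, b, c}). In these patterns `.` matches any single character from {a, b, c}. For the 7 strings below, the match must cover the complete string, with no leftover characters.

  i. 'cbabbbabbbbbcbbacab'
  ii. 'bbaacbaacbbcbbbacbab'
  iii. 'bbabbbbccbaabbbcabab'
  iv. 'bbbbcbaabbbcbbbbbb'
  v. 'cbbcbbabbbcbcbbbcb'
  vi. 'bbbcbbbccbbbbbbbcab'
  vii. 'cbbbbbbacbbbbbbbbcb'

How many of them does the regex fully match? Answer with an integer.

6

i → match
ii → match
iii → match
iv → match
v → no match
vi → match
vii → match
Total matched: 6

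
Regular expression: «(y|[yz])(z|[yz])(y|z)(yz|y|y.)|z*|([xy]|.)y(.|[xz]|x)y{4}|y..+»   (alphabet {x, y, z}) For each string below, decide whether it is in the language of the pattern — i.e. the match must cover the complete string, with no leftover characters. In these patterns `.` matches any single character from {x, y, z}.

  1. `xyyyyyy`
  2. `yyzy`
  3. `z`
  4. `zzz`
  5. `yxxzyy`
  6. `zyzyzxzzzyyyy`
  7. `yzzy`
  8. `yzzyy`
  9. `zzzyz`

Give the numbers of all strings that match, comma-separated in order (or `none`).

1 → match
2 → match
3 → match
4 → match
5 → match
6 → no match
7 → match
8 → match
9 → match

1, 2, 3, 4, 5, 7, 8, 9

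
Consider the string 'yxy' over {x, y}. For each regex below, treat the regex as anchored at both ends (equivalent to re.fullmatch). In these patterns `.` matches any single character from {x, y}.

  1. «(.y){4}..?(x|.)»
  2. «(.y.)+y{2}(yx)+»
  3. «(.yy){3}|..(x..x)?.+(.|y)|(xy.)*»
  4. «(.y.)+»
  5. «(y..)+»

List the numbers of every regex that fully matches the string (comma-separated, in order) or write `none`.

1 → no match
2 → no match — must end with 'yx'
3 → no match
4 → no match
5 → match

5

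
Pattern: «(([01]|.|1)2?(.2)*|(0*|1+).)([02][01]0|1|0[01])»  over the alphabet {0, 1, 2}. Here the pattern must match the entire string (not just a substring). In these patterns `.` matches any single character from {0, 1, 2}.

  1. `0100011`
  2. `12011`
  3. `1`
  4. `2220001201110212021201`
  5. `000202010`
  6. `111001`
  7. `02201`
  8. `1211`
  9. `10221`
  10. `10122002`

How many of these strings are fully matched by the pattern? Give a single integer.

1. `0100011` → no match
2. `12011` → no match
3. `1` → no match
4 → no match
5. `000202010` → no match
6. `111001` → match
7. `02201` → match
8. `1211` → no match
9. `10221` → no match
10. `10122002` → no match
Total matched: 2

2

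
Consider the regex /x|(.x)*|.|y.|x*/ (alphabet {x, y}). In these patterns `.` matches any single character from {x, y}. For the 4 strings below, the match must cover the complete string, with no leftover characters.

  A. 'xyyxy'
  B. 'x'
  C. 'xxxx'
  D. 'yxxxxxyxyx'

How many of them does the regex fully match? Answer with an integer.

3

A → no match
B → match
C → match
D → match
Total matched: 3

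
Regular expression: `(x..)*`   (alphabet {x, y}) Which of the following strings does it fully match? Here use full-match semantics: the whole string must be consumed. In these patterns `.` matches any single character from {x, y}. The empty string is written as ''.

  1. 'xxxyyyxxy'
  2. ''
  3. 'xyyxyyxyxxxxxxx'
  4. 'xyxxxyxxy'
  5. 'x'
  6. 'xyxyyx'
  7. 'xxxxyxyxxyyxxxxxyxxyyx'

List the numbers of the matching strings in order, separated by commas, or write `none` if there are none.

2, 3, 4

1 → no match
2 → match
3 → match
4 → match
5 → no match
6 → no match
7 → no match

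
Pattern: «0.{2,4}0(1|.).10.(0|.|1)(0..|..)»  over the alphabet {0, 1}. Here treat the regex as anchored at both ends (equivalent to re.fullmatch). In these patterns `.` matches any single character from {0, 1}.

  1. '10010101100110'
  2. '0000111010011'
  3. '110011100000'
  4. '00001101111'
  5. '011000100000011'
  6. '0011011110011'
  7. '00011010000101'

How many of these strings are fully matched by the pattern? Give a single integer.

1 → no match — must start with '0'
2 → match
3 → no match — must start with '0'
4 → no match
5 → no match
6 → no match
7 → no match
Total matched: 1

1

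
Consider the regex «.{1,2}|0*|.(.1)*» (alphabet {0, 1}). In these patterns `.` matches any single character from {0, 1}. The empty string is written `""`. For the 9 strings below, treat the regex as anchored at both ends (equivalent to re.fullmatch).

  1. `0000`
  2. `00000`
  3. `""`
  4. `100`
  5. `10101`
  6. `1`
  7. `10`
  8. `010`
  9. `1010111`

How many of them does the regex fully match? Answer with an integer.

7

1 → match
2 → match
3 → match
4 → no match
5 → match
6 → match
7 → match
8 → no match
9 → match
Total matched: 7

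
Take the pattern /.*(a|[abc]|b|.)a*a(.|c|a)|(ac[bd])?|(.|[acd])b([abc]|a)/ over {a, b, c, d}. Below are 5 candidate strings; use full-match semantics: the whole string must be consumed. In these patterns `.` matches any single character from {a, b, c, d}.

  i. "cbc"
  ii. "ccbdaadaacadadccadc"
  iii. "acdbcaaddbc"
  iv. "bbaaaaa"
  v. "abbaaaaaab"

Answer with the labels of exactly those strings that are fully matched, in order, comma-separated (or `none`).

i → match
ii → no match
iii → no match
iv → match
v → match

i, iv, v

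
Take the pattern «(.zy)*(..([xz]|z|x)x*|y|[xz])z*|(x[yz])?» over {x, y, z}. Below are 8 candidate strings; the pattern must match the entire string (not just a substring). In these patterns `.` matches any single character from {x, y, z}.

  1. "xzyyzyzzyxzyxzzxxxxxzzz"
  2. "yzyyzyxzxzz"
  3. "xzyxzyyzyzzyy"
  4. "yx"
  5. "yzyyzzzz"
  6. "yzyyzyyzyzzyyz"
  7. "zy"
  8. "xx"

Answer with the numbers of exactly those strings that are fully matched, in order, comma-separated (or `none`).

1 → match
2 → match
3 → match
4 → no match
5 → match
6 → match
7 → no match
8 → no match

1, 2, 3, 5, 6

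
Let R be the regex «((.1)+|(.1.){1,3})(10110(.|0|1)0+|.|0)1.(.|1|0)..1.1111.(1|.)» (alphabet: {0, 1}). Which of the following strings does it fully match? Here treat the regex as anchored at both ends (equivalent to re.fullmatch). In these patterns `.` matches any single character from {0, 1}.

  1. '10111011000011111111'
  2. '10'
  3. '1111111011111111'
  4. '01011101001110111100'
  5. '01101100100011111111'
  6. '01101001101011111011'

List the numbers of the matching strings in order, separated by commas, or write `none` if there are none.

3, 4

1 → no match
2 → no match
3 → match
4 → match
5 → no match
6 → no match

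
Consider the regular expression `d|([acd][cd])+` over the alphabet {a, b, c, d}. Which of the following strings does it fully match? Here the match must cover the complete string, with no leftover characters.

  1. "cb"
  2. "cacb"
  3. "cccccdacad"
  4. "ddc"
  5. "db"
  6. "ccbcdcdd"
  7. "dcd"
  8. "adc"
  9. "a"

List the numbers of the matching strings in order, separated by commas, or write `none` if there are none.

3

1 → no match
2 → no match
3 → match
4 → no match
5 → no match
6 → no match
7 → no match
8 → no match
9 → no match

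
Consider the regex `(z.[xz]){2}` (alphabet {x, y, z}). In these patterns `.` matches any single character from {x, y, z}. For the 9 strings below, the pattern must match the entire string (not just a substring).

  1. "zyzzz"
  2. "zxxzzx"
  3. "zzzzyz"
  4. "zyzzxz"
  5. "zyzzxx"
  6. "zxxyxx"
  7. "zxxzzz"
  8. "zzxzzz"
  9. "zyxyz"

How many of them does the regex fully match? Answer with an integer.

1 → no match
2 → match
3 → match
4 → match
5 → match
6 → no match
7 → match
8 → match
9 → no match
Total matched: 6

6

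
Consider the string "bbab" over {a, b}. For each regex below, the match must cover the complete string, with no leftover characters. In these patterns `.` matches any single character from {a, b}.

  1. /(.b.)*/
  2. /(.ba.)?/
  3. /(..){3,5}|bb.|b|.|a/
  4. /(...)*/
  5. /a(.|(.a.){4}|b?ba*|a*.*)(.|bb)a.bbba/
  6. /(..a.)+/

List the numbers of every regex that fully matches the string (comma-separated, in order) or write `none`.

1 → no match
2 → match
3 → no match
4 → no match
5 → no match — must start with "a"
6 → match

2, 6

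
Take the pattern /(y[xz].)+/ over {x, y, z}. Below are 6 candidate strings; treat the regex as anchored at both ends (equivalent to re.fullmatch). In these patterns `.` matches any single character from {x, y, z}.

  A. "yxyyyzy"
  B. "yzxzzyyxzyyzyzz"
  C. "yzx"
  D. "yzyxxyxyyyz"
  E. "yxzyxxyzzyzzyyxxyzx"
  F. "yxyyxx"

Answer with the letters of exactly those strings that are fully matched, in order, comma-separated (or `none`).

C, F

A → no match
B → no match
C → match
D → no match
E → no match
F → match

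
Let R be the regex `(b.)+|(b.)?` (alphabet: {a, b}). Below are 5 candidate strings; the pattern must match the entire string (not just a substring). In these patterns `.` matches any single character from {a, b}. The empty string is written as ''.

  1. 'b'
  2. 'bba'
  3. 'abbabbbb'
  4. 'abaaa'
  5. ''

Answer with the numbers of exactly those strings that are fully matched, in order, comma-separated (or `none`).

5

1 → no match
2 → no match
3 → no match
4 → no match
5 → match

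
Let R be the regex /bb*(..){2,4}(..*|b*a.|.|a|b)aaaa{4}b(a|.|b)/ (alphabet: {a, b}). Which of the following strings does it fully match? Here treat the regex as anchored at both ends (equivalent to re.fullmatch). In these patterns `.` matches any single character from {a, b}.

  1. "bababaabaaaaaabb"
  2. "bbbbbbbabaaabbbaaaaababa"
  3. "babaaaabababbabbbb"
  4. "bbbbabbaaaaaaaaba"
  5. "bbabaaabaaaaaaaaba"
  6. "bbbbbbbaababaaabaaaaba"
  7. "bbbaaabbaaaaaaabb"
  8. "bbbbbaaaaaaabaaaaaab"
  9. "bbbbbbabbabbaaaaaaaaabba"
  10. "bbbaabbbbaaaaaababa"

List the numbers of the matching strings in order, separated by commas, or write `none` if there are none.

1 → no match
2 → no match
3 → no match
4 → match
5 → match
6 → no match
7 → match
8 → no match
9 → no match
10 → no match

4, 5, 7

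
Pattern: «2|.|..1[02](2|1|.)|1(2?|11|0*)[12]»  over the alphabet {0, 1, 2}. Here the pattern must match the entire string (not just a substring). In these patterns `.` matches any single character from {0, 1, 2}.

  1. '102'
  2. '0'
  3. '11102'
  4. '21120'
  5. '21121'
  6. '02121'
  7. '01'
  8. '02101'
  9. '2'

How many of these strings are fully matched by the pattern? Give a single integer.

1 → match
2 → match
3 → match
4 → match
5 → match
6 → match
7 → no match
8 → match
9 → match
Total matched: 8

8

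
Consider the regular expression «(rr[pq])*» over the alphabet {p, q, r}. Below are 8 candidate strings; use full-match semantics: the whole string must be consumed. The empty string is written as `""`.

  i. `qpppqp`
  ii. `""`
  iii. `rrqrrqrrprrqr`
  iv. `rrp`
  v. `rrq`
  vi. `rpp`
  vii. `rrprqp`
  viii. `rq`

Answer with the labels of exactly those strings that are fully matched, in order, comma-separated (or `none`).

ii, iv, v

i → no match
ii → match
iii → no match
iv → match
v → match
vi → no match
vii → no match
viii → no match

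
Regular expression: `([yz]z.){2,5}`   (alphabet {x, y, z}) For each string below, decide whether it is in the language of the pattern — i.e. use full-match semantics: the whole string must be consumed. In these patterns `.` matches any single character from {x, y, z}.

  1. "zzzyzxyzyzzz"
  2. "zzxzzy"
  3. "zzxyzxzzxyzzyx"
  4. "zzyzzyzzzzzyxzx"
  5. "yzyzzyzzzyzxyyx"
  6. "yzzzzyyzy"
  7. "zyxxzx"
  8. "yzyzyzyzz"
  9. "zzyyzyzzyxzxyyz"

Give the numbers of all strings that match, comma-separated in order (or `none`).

1. "zzzyzxyzyzzz" → match
2. "zzxzzy" → match
3 → no match
4 → no match
5 → no match
6. "yzzzzyyzy" → match
7. "zyxxzx" → no match
8. "yzyzyzyzz" → no match
9 → no match

1, 2, 6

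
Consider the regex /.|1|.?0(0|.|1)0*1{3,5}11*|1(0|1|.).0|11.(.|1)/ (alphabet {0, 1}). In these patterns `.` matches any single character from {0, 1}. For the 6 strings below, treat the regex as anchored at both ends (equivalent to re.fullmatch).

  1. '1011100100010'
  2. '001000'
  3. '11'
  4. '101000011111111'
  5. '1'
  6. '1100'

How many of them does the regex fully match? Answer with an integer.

3

1 → no match
2 → no match
3 → no match
4 → match
5 → match
6 → match
Total matched: 3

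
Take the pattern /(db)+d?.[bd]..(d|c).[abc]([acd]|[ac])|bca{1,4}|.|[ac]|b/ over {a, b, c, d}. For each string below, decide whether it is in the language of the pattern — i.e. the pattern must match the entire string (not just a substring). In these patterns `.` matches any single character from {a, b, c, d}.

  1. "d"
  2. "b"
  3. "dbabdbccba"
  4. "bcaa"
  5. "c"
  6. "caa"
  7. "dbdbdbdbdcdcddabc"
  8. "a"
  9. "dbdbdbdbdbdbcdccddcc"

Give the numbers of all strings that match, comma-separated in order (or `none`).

1, 2, 3, 4, 5, 7, 8, 9

1 → match
2 → match
3 → match
4 → match
5 → match
6 → no match
7 → match
8 → match
9 → match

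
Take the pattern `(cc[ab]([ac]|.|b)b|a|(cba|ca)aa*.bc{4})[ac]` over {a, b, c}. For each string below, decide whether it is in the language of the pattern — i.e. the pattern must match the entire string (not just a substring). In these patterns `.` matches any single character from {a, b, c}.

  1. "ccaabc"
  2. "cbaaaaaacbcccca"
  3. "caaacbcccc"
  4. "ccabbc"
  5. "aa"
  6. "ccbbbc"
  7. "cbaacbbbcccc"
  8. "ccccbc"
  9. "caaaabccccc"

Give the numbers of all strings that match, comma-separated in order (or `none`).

1. "ccaabc" → match
2 → match
3. "caaacbcccc" → no match
4. "ccabbc" → match
5. "aa" → match
6. "ccbbbc" → match
7. "cbaacbbbcccc" → no match
8. "ccccbc" → no match
9. "caaaabccccc" → match

1, 2, 4, 5, 6, 9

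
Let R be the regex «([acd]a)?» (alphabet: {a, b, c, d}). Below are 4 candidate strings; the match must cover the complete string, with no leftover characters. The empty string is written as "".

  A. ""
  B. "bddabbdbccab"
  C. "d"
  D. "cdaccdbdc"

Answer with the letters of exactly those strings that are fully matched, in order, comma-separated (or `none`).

A. "" → match
B. "bddabbdbccab" → no match
C. "d" → no match
D. "cdaccdbdc" → no match

A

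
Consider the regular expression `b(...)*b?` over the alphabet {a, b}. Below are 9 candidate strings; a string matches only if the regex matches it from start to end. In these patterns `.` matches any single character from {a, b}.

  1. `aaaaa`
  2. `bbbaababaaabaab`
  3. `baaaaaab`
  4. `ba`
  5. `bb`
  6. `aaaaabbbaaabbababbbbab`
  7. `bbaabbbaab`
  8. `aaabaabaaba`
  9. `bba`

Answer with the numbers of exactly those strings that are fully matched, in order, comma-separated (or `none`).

3, 5, 7

1 → no match — must start with `b`
2 → no match
3 → match
4 → no match
5 → match
6 → no match — must start with `b`
7 → match
8 → no match — must start with `b`
9 → no match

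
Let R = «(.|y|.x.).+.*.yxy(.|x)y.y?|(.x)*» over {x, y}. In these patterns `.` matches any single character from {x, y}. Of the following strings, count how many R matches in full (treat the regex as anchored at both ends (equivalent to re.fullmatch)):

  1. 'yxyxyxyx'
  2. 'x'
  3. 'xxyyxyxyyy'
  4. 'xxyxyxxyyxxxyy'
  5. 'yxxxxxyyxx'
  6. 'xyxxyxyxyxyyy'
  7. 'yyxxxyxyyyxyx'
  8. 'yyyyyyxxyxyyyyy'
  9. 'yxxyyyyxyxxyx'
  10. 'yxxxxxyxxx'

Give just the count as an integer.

5

1 → match
2 → no match
3 → match
4 → no match
5 → no match
6 → match
7 → no match
8 → match
9 → no match
10 → match
Total matched: 5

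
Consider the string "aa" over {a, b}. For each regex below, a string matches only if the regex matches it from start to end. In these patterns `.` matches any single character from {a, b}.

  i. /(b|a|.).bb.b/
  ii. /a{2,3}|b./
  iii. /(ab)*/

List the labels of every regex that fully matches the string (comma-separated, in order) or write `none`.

ii

i → no match — must end with "b"
ii → match
iii → no match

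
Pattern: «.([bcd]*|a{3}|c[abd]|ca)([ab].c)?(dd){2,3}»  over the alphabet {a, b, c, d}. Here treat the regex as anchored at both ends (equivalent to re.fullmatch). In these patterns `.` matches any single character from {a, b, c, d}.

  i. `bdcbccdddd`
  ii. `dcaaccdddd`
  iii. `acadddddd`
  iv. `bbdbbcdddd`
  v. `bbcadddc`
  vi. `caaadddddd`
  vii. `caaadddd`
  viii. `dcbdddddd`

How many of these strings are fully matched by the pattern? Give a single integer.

7

i. `bdcbccdddd` → match
ii. `dcaaccdddd` → match
iii. `acadddddd` → match
iv. `bbdbbcdddd` → match
v. `bbcadddc` → no match — must end with `dd`
vi. `caaadddddd` → match
vii. `caaadddd` → match
viii. `dcbdddddd` → match
Total matched: 7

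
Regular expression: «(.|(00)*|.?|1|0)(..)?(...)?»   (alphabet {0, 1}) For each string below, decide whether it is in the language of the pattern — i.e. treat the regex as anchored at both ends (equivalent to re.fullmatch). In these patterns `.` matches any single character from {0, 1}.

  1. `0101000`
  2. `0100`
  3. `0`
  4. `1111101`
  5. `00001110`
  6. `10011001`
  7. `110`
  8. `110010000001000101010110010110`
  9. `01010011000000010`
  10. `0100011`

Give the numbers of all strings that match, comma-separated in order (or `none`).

1 → no match
2 → match
3 → match
4 → no match
5 → no match
6 → no match
7 → match
8 → no match
9 → no match
10 → no match

2, 3, 7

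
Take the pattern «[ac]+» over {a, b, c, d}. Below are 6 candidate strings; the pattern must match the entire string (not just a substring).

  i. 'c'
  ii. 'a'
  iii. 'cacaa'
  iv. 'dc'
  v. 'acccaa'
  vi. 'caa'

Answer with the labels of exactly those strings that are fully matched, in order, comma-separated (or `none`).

i, ii, iii, v, vi

i → match
ii → match
iii → match
iv → no match
v → match
vi → match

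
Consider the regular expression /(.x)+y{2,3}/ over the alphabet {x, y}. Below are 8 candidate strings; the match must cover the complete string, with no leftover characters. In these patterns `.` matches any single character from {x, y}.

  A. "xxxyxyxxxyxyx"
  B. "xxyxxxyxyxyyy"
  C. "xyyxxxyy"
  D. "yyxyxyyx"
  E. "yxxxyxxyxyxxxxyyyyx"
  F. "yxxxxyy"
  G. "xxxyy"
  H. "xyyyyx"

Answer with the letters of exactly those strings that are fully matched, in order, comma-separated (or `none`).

A → no match — must end with "y"
B → match
C → no match
D → no match — must end with "y"
E → no match — must end with "y"
F → no match
G → no match
H → no match — must end with "y"

B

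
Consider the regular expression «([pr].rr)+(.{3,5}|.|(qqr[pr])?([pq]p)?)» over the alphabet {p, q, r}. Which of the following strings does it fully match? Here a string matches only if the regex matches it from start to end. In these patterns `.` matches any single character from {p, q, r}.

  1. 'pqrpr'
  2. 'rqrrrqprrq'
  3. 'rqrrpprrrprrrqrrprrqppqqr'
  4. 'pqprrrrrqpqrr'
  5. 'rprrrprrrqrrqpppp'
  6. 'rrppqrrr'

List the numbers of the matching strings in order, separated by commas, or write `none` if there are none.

1. 'pqrpr' → no match
2. 'rqrrrqprrq' → no match
3 → no match
4 → no match
5 → match
6. 'rrppqrrr' → no match

5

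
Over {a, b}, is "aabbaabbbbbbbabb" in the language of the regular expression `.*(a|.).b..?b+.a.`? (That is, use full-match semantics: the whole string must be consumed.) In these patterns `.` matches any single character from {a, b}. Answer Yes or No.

No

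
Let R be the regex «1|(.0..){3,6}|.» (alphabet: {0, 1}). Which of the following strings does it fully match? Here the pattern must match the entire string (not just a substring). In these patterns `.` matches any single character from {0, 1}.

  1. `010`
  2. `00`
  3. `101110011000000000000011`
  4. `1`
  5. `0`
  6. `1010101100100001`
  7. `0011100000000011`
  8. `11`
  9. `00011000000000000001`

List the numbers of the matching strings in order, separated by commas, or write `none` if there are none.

1 → no match
2 → no match
3 → match
4 → match
5 → match
6 → match
7 → match
8 → no match
9 → match

3, 4, 5, 6, 7, 9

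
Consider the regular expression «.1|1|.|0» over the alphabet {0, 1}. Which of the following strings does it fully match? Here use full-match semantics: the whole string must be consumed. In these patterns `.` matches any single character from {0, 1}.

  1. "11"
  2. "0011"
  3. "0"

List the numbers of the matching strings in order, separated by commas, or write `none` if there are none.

1 → match
2 → no match
3 → match

1, 3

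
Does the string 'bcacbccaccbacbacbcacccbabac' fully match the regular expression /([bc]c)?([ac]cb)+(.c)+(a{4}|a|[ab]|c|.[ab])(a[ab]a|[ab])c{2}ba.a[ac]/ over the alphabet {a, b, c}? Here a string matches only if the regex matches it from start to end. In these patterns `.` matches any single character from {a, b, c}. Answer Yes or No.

No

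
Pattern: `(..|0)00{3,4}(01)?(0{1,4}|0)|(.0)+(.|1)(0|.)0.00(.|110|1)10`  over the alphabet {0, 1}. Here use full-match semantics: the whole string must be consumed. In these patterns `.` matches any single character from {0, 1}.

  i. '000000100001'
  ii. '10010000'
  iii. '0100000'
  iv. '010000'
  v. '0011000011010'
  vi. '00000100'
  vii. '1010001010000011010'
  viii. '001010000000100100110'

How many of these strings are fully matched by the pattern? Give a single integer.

i → no match
ii → no match
iii → match
iv → no match
v → match
vi → no match
vii → match
viii → match
Total matched: 4

4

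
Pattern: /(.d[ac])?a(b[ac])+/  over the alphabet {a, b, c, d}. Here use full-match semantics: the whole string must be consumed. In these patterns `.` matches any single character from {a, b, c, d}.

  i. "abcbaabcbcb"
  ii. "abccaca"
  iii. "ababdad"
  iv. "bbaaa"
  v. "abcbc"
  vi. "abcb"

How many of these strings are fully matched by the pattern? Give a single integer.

1

i → no match
ii → no match
iii → no match
iv → no match
v → match
vi → no match
Total matched: 1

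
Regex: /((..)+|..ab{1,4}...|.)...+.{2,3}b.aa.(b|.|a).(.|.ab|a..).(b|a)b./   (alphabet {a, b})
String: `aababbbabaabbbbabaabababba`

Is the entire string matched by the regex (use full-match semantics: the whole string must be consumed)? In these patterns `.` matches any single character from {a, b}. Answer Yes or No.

No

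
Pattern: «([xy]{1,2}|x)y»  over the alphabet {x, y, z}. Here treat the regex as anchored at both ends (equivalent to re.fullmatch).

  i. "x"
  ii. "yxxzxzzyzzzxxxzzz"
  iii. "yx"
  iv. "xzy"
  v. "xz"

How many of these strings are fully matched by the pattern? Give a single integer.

0

i → no match — must end with "y"
ii → no match — must end with "y"
iii → no match — must end with "y"
iv → no match
v → no match — must end with "y"
Total matched: 0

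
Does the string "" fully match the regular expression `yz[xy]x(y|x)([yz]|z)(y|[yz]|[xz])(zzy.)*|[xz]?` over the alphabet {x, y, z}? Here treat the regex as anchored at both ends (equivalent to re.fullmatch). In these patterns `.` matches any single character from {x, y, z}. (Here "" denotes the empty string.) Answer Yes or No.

Yes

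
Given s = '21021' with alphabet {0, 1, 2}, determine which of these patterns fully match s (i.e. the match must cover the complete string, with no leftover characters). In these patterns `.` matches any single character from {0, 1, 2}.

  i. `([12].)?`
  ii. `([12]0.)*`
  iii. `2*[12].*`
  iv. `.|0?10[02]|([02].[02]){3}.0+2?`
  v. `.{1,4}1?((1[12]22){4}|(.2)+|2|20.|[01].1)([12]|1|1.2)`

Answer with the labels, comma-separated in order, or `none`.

i → no match
ii → no match
iii → match
iv → no match
v → match

iii, v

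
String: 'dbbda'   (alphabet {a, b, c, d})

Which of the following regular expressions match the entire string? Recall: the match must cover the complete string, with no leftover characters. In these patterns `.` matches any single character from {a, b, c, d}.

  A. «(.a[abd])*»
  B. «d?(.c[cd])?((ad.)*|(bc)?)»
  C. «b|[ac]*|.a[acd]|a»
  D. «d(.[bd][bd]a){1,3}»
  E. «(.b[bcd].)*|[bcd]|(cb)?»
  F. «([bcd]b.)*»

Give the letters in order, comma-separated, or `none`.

D

A → no match
B → no match
C → no match
D → match
E → no match
F → no match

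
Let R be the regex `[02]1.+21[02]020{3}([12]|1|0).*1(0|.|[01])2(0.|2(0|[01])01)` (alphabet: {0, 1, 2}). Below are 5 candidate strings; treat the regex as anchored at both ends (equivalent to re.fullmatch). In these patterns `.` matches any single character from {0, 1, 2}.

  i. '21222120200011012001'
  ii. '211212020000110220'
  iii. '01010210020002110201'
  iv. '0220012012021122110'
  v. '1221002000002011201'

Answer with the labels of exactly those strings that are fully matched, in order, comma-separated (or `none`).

iii

i → no match
ii → no match
iii → match
iv → no match
v → no match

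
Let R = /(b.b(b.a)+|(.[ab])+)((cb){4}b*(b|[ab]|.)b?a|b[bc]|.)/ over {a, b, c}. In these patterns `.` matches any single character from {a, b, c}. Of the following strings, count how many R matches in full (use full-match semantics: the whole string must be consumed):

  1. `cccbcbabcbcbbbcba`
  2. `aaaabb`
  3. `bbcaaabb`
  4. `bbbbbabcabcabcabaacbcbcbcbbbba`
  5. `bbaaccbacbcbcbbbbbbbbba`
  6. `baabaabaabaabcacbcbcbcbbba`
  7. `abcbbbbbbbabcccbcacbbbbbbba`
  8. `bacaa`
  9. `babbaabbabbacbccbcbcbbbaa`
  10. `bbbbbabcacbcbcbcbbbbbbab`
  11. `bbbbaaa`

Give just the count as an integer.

1 → no match
2. `aaaabb` → match
3. `bbcaaabb` → match
4 → match
5 → no match
6 → no match
7 → no match
8. `bacaa` → match
9 → no match
10 → no match
11. `bbbbaaa` → match
Total matched: 5

5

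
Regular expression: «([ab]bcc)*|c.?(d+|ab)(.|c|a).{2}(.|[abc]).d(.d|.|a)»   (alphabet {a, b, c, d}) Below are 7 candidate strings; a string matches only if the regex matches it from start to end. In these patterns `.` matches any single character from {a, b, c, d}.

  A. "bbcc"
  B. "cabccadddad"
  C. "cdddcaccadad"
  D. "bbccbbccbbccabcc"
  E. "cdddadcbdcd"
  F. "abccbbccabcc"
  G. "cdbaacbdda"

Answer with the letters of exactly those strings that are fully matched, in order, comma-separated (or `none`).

A. "bbcc" → match
B. "cabccadddad" → match
C. "cdddcaccadad" → match
D → match
E. "cdddadcbdcd" → match
F. "abccbbccabcc" → match
G. "cdbaacbdda" → no match

A, B, C, D, E, F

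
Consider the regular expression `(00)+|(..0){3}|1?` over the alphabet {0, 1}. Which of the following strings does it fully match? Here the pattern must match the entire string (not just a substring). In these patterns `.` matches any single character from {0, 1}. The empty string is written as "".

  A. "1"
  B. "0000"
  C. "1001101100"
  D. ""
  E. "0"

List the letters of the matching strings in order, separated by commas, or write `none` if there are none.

A. "1" → match
B. "0000" → match
C. "1001101100" → no match
D. "" → match
E. "0" → no match

A, B, D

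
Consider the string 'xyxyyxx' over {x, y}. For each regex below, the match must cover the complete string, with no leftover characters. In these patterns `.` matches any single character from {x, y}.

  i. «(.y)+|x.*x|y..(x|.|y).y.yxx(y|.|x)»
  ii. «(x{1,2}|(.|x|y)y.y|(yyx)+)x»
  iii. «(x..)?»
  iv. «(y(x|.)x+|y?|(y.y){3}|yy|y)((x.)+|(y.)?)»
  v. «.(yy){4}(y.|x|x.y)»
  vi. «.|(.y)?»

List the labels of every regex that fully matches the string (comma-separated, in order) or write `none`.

i

i → match
ii → no match
iii → no match
iv → no match
v → no match
vi → no match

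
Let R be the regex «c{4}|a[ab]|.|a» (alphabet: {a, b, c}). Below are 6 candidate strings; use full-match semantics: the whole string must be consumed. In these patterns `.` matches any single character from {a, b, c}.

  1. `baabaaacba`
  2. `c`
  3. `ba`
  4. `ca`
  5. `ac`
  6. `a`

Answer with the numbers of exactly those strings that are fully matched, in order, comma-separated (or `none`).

2, 6

1. `baabaaacba` → no match
2. `c` → match
3. `ba` → no match
4. `ca` → no match
5. `ac` → no match
6. `a` → match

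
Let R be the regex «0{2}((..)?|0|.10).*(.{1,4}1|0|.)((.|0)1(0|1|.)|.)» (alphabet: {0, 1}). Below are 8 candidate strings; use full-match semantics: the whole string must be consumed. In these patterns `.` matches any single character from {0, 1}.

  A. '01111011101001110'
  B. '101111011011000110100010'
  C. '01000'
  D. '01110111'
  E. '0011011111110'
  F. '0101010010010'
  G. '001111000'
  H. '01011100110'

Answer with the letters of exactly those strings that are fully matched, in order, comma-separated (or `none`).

E, G

A → no match
B → no match — must start with '0'
C → no match
D → no match
E → match
F → no match
G → match
H → no match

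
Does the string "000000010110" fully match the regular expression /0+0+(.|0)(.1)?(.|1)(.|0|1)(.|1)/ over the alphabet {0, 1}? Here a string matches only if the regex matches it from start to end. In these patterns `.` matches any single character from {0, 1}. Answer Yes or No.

No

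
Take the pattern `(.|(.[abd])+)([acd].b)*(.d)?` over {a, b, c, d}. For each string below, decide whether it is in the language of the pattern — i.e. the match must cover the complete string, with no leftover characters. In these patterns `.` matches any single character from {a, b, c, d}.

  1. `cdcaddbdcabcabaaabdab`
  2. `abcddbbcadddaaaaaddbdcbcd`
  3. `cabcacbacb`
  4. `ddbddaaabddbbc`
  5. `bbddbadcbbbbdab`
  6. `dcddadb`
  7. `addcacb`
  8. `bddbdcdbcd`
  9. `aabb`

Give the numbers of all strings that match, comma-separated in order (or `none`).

1 → no match
2 → no match
3 → no match
4 → no match
5 → no match
6 → no match
7 → no match
8 → no match
9 → match

9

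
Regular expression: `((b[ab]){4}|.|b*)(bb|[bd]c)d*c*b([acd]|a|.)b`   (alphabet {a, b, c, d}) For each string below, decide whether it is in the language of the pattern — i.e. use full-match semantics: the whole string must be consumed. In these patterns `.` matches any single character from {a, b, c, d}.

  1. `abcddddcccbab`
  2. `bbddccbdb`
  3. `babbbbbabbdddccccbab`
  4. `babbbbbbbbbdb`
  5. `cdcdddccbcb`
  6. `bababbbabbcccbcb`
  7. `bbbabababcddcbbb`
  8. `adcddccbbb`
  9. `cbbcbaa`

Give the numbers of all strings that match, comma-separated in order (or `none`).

1 → match
2 → match
3 → match
4 → match
5 → match
6 → match
7 → match
8 → match
9 → no match — must end with `b`

1, 2, 3, 4, 5, 6, 7, 8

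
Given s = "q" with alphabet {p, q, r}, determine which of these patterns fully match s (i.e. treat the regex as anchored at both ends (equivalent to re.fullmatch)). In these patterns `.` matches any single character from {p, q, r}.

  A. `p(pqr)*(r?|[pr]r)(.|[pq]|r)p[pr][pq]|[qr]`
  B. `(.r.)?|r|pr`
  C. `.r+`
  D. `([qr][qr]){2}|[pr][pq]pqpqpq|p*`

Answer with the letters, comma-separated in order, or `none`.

A → match
B → no match
C → no match — must end with "r"
D → no match

A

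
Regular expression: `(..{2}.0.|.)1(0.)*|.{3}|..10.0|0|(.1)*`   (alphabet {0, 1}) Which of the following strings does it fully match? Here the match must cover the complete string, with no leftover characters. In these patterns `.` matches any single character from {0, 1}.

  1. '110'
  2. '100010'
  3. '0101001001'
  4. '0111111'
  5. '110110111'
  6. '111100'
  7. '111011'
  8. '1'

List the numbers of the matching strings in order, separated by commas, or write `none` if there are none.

1

1 → match
2 → no match
3 → no match
4 → no match
5 → no match
6 → no match
7 → no match
8 → no match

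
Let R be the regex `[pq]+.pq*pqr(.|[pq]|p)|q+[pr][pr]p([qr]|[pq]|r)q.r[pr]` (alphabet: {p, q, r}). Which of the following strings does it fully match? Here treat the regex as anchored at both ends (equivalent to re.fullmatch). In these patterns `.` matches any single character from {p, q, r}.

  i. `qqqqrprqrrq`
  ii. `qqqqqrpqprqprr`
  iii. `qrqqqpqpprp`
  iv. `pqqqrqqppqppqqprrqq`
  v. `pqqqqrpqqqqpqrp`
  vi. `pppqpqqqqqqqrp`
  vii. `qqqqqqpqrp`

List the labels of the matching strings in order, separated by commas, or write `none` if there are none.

v

i → no match
ii → no match
iii → no match
iv → no match
v → match
vi → no match
vii → no match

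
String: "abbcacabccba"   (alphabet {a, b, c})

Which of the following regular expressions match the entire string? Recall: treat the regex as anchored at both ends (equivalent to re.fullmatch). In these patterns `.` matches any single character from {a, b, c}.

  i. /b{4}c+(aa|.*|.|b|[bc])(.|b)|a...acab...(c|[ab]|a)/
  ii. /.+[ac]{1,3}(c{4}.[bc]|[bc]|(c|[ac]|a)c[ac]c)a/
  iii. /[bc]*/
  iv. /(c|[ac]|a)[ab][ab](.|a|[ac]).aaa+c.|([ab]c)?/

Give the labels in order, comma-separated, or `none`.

i → match
ii → match
iii → no match
iv → no match

i, ii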